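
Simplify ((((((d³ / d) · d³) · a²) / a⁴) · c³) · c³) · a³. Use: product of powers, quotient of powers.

a·c⁶·d⁵

((((((d³ / d) · d³) · a²) / a⁴) · c³) · c³) · a³
= (((((d² · d³) · a²) / a⁴) · c³) · c³) · a³    [quotient of powers]
= ((((d⁵ · a²) / a⁴) · c³) · c³) · a³    [product of powers]
= a·c⁶·d⁵    [quotient of powers; product of powers]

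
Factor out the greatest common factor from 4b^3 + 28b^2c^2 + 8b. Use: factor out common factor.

4b^3 + 28b^2c^2 + 8b
= 4(b^3 + 7b^2c^2 + 2b)    [factor out 4]
= 4b(b^2 + 7bc^2 + 2)    [factor out b]

4b(b^2 + 7bc^2 + 2)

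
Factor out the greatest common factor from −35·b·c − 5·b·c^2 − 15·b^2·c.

5·b·c(−7 − c − 3·b)

−35·b·c − 5·b·c^2 − 15·b^2·c
= 5(−7·b·c − b·c^2 − 3·b^2·c)    [factor out 5]
= 5·b·c(−7 − c − 3·b)    [factor out b·c]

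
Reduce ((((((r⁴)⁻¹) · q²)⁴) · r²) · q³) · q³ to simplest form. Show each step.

q¹⁴r⁻¹⁴

((((((r⁴)⁻¹) · q²)⁴) · r²) · q³) · q³
= ((((((r⁴)⁻¹)⁴) · ((q²)⁴)) · r²) · q³) · q³    [power of a product]
= (((((r⁴)⁻⁴) · ((q²)⁴)) · r²) · q³) · q³    [power of a power]
= (((r⁻¹⁶ · ((q²)⁴)) · r²) · q³) · q³    [power of a power]
= (((r⁻¹⁶ · q⁸) · r²) · q³) · q³    [power of a power]
= q¹⁴r⁻¹⁴    [product of powers]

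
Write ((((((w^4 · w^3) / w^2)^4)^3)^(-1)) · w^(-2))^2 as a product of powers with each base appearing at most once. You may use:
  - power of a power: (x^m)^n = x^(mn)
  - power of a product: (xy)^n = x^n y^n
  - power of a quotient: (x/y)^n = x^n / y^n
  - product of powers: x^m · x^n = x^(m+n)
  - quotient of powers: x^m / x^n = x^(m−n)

w^(-124)

((((((w^4 · w^3) / w^2)^4)^3)^(-1)) · w^(-2))^2
= ((((((w^4 · w^3) / w^2)^4)^3)^(-1))^2) · ((w^(-2))^2)    [power of a product]
= (((((w^4 · w^3) / w^2)^4)^3)^(-2)) · ((w^(-2))^2)    [power of a power]
= ((((w^4 · w^3) / w^2)^4)^(-6)) · ((w^(-2))^2)    [power of a power]
= (((w^4 · w^3) / w^2)^(-24)) · ((w^(-2))^2)    [power of a power]
= (((w^4 · w^3)^(-24)) / ((w^2)^(-24))) · ((w^(-2))^2)    [power of a quotient]
= ((((w^4)^(-24)) · ((w^3)^(-24))) / ((w^2)^(-24))) · ((w^(-2))^2)    [power of a product]
= ((w^(-96) · ((w^3)^(-24))) / ((w^2)^(-24))) · ((w^(-2))^2)    [power of a power]
= ((w^(-96) · w^(-72)) / ((w^2)^(-24))) · ((w^(-2))^2)    [power of a power]
= (w^(-168) / ((w^2)^(-24))) · ((w^(-2))^2)    [product of powers]
= (w^(-168) / w^(-48)) · ((w^(-2))^2)    [power of a power]
= w^(-120) · ((w^(-2))^2)    [quotient of powers]
= w^(-120) · w^(-4)    [power of a power]
= w^(-124)    [product of powers]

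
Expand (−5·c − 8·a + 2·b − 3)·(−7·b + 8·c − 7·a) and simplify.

51·b·c − 40·c^2 − 29·a·c + 42·a·b + 56·a^2 − 14·b^2 + 21·b − 24·c + 21·a

(−5·c − 8·a + 2·b − 3)·(−7·b + 8·c − 7·a)
= 35·b·c − 40·c^2 + 35·a·c + 56·a·b − 64·a·c + 56·a^2 − 14·b^2 + 16·b·c − 14·a·b + 21·b − 24·c + 21·a    [distributive law]
= 51·b·c − 40·c^2 − 29·a·c + 42·a·b + 56·a^2 − 14·b^2 + 21·b − 24·c + 21·a    [combine like terms]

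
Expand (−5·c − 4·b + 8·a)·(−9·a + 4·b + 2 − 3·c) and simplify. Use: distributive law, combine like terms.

(−5·c − 4·b + 8·a)·(−9·a + 4·b + 2 − 3·c)
= 45·a·c − 20·b·c − 10·c + 15·c^2 + 36·a·b − 16·b^2 − 8·b + 12·b·c − 72·a^2 + 32·a·b + 16·a − 24·a·c    [distributive law]
= 21·a·c − 8·b·c − 10·c + 15·c^2 + 68·a·b − 16·b^2 − 8·b − 72·a^2 + 16·a    [combine like terms]

21·a·c − 8·b·c − 10·c + 15·c^2 + 68·a·b − 16·b^2 − 8·b − 72·a^2 + 16·a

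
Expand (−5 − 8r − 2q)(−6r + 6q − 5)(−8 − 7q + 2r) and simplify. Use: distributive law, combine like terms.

(−5 − 8r − 2q)(−6r + 6q − 5)(−8 − 7q + 2r)
= (30r − 30q + 25 + 48r^2 − 48qr + 40r + 12qr − 12q^2 + 10q)(−8 − 7q + 2r)    [distributive law]
= (70r − 20q + 25 + 48r^2 − 36qr − 12q^2)(−8 − 7q + 2r)    [combine like terms]
= −560r − 490qr + 140r^2 + 160q + 140q^2 − 40qr − 200 − 175q + 50r − 384r^2 − 336qr^2 + 96r^3 + 288qr + 252q^2r − 72qr^2 + 96q^2 + 84q^3 − 24q^2r    [distributive law]
= −510r − 242qr − 244r^2 − 15q + 236q^2 − 200 − 408qr^2 + 96r^3 + 228q^2r + 84q^3    [combine like terms]

−510r − 242qr − 244r^2 − 15q + 236q^2 − 200 − 408qr^2 + 96r^3 + 228q^2r + 84q^3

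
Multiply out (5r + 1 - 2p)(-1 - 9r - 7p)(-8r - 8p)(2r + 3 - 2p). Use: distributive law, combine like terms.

1304r^3 + 352r^2 + 1568pr^2 + 456pr - 152p^2r + 720r^4 + 272pr^3 - 944p^2r^2 - 272p^3r + 24r + 24p + 104p^2 - 416p^3 + 224p^4

(5r + 1 - 2p)(-1 - 9r - 7p)(-8r - 8p)(2r + 3 - 2p)
= (-5r - 45r^2 - 35pr - 1 - 9r - 7p + 2p + 18pr + 14p^2)(-8r - 8p)(2r + 3 - 2p)    [distributive law]
= (-14r - 45r^2 - 17pr - 1 - 5p + 14p^2)(-8r - 8p)(2r + 3 - 2p)    [combine like terms]
= (112r^2 + 112pr + 360r^3 + 360pr^2 + 136pr^2 + 136p^2r + 8r + 8p + 40pr + 40p^2 - 112p^2r - 112p^3)(2r + 3 - 2p)    [distributive law]
= (112r^2 + 152pr + 360r^3 + 496pr^2 + 24p^2r + 8r + 8p + 40p^2 - 112p^3)(2r + 3 - 2p)    [combine like terms]
= 224r^3 + 336r^2 - 224pr^2 + 304pr^2 + 456pr - 304p^2r + 720r^4 + 1080r^3 - 720pr^3 + 992pr^3 + 1488pr^2 - 992p^2r^2 + 48p^2r^2 + 72p^2r - 48p^3r + 16r^2 + 24r - 16pr + 16pr + 24p - 16p^2 + 80p^2r + 120p^2 - 80p^3 - 224p^3r - 336p^3 + 224p^4    [distributive law]
= 1304r^3 + 352r^2 + 1568pr^2 + 456pr - 152p^2r + 720r^4 + 272pr^3 - 944p^2r^2 - 272p^3r + 24r + 24p + 104p^2 - 416p^3 + 224p^4    [combine like terms]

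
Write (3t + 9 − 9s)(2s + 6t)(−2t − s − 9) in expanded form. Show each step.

(3t + 9 − 9s)(2s + 6t)(−2t − s − 9)
= (6st + 18t² + 18s + 54t − 18s² − 54st)(−2t − s − 9)    [distributive law]
= (−48st + 18t² + 18s + 54t − 18s²)(−2t − s − 9)    [combine like terms]
= 96st² + 48s²t + 432st − 36t³ − 18st² − 162t² − 36st − 18s² − 162s − 108t² − 54st − 486t + 36s²t + 18s³ + 162s²    [distributive law]
= 78st² + 84s²t + 342st − 36t³ − 270t² + 144s² − 162s − 486t + 18s³    [combine like terms]

78st² + 84s²t + 342st − 36t³ − 270t² + 144s² − 162s − 486t + 18s³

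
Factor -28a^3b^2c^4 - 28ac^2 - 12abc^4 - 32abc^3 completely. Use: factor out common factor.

4ac^2(-7a^2b^2c^2 - 7 - 3bc^2 - 8bc)

-28a^3b^2c^4 - 28ac^2 - 12abc^4 - 32abc^3
= 4(-7a^3b^2c^4 - 7ac^2 - 3abc^4 - 8abc^3)    [factor out 4]
= 4ac^2(-7a^2b^2c^2 - 7 - 3bc^2 - 8bc)    [factor out ac^2]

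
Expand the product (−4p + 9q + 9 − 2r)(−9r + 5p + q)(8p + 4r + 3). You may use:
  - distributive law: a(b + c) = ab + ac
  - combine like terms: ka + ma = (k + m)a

128p²r + 248pr² − 390pr − 160p³ + 300p² + 328p²q − 500pqr + 195pq − 332qr² − 213qr + 72pq² + 36q²r + 27q² − 270r² − 243r + 135p + 27q + 72r³

(−4p + 9q + 9 − 2r)(−9r + 5p + q)(8p + 4r + 3)
= (36pr − 20p² − 4pq − 81qr + 45pq + 9q² − 81r + 45p + 9q + 18r² − 10pr − 2qr)(8p + 4r + 3)    [distributive law]
= (26pr − 20p² + 41pq − 83qr + 9q² − 81r + 45p + 9q + 18r²)(8p + 4r + 3)    [combine like terms]
= 208p²r + 104pr² + 78pr − 160p³ − 80p²r − 60p² + 328p²q + 164pqr + 123pq − 664pqr − 332qr² − 249qr + 72pq² + 36q²r + 27q² − 648pr − 324r² − 243r + 360p² + 180pr + 135p + 72pq + 36qr + 27q + 144pr² + 72r³ + 54r²    [distributive law]
= 128p²r + 248pr² − 390pr − 160p³ + 300p² + 328p²q − 500pqr + 195pq − 332qr² − 213qr + 72pq² + 36q²r + 27q² − 270r² − 243r + 135p + 27q + 72r³    [combine like terms]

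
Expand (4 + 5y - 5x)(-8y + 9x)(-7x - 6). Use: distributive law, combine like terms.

-286xy + 192y + 18x^2 - 216x + 280xy^2 + 240y^2 - 595x^2y + 315x^3

(4 + 5y - 5x)(-8y + 9x)(-7x - 6)
= (-32y + 36x - 40y^2 + 45xy + 40xy - 45x^2)(-7x - 6)    [distributive law]
= (-32y + 36x - 40y^2 + 85xy - 45x^2)(-7x - 6)    [combine like terms]
= 224xy + 192y - 252x^2 - 216x + 280xy^2 + 240y^2 - 595x^2y - 510xy + 315x^3 + 270x^2    [distributive law]
= -286xy + 192y + 18x^2 - 216x + 280xy^2 + 240y^2 - 595x^2y + 315x^3    [combine like terms]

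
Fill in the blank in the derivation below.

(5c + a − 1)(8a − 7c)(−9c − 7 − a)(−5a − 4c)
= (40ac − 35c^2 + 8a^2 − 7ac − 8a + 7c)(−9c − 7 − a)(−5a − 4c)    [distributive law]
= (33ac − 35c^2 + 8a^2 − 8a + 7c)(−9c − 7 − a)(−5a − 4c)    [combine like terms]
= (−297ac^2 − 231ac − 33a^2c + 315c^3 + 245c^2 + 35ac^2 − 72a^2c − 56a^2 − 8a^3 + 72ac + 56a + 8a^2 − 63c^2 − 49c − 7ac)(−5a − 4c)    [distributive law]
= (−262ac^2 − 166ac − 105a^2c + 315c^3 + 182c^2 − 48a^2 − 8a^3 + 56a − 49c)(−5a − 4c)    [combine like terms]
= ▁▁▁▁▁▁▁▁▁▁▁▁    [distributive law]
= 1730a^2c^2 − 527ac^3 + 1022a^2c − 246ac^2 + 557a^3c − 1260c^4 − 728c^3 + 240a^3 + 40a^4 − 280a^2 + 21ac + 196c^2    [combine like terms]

Applying distributive law to the line above:

1310a^2c^2 + 1048ac^3 + 830a^2c + 664ac^2 + 525a^3c + 420a^2c^2 − 1575ac^3 − 1260c^4 − 910ac^2 − 728c^3 + 240a^3 + 192a^2c + 40a^4 + 32a^3c − 280a^2 − 224ac + 245ac + 196c^2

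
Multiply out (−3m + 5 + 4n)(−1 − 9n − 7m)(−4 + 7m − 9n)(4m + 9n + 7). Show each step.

(−3m + 5 + 4n)(−1 − 9n − 7m)(−4 + 7m − 9n)(4m + 9n + 7)
= (3m + 27mn + 21m^2 − 5 − 45n − 35m − 4n − 36n^2 − 28mn)(−4 + 7m − 9n)(4m + 9n + 7)    [distributive law]
= (−32m − mn + 21m^2 − 5 − 49n − 36n^2)(−4 + 7m − 9n)(4m + 9n + 7)    [combine like terms]
= (128m − 224m^2 + 288mn + 4mn − 7m^2n + 9mn^2 − 84m^2 + 147m^3 − 189m^2n + 20 − 35m + 45n + 196n − 343mn + 441n^2 + 144n^2 − 252mn^2 + 324n^3)(4m + 9n + 7)    [distributive law]
= (93m − 308m^2 − 51mn − 196m^2n − 243mn^2 + 147m^3 + 20 + 241n + 585n^2 + 324n^3)(4m + 9n + 7)    [combine like terms]
= 372m^2 + 837mn + 651m − 1232m^3 − 2772m^2n − 2156m^2 − 204m^2n − 459mn^2 − 357mn − 784m^3n − 1764m^2n^2 − 1372m^2n − 972m^2n^2 − 2187mn^3 − 1701mn^2 + 588m^4 + 1323m^3n + 1029m^3 + 80m + 180n + 140 + 964mn + 2169n^2 + 1687n + 2340mn^2 + 5265n^3 + 4095n^2 + 1296mn^3 + 2916n^4 + 2268n^3    [distributive law]
= −1784m^2 + 1444mn + 731m − 203m^3 − 4348m^2n + 180mn^2 + 539m^3n − 2736m^2n^2 − 891mn^3 + 588m^4 + 1867n + 140 + 6264n^2 + 7533n^3 + 2916n^4    [combine like terms]

−1784m^2 + 1444mn + 731m − 203m^3 − 4348m^2n + 180mn^2 + 539m^3n − 2736m^2n^2 − 891mn^3 + 588m^4 + 1867n + 140 + 6264n^2 + 7533n^3 + 2916n^4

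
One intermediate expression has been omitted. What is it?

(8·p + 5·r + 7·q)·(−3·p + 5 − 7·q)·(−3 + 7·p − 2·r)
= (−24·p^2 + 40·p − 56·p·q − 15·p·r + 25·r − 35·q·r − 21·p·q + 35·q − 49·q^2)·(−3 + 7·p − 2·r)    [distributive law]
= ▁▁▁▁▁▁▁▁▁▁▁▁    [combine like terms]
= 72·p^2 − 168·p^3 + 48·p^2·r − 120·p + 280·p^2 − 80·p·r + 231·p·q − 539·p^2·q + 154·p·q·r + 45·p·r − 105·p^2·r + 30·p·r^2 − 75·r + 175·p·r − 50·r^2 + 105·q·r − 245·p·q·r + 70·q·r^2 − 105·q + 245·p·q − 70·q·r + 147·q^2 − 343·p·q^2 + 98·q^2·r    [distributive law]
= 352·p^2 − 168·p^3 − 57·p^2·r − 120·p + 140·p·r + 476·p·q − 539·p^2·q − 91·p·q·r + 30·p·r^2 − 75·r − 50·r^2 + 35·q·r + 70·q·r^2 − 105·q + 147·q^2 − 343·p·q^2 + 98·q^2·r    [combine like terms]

Applying combine like terms to the line above:

(−24·p^2 + 40·p − 77·p·q − 15·p·r + 25·r − 35·q·r + 35·q − 49·q^2)·(−3 + 7·p − 2·r)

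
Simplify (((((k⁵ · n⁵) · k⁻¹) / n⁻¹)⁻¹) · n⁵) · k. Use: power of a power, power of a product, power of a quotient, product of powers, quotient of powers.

(((((k⁵ · n⁵) · k⁻¹) / n⁻¹)⁻¹) · n⁵) · k
= (((((k⁵ · n⁵) · k⁻¹)⁻¹) / ((n⁻¹)⁻¹)) · n⁵) · k    [power of a quotient]
= (((((k⁵ · n⁵)⁻¹) · ((k⁻¹)⁻¹)) / ((n⁻¹)⁻¹)) · n⁵) · k    [power of a product]
= ((((((k⁵)⁻¹) · ((n⁵)⁻¹)) · ((k⁻¹)⁻¹)) / ((n⁻¹)⁻¹)) · n⁵) · k    [power of a product]
= ((((k⁻⁵ · ((n⁵)⁻¹)) · ((k⁻¹)⁻¹)) / ((n⁻¹)⁻¹)) · n⁵) · k    [power of a power]
= ((((k⁻⁵ · n⁻⁵) · ((k⁻¹)⁻¹)) / ((n⁻¹)⁻¹)) · n⁵) · k    [power of a power]
= ((((k⁻⁵ · n⁻⁵) · k) / ((n⁻¹)⁻¹)) · n⁵) · k    [power of a power]
= ((((k⁻⁵ · n⁻⁵) · k) / n) · n⁵) · k    [power of a power]
= k⁻³·n⁻¹    [quotient of powers; product of powers]

k⁻³·n⁻¹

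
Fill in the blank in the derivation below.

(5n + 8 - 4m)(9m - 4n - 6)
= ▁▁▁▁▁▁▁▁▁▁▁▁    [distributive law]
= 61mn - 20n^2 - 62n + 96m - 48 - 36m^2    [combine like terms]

By distributive law:

45mn - 20n^2 - 30n + 72m - 32n - 48 - 36m^2 + 16mn + 24m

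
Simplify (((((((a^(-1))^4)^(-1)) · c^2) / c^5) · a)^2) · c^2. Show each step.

(((((((a^(-1))^4)^(-1)) · c^2) / c^5) · a)^2) · c^2
= (((((((a^(-1))^4)^(-1)) · c^2) / c^5)^2) · (a^2)) · c^2    [power of a product]
= (((((((a^(-1))^4)^(-1)) · c^2)^2) / ((c^5)^2)) · (a^2)) · c^2    [power of a quotient]
= (((((((a^(-1))^4)^(-1))^2) · ((c^2)^2)) / ((c^5)^2)) · (a^2)) · c^2    [power of a product]
= ((((((a^(-1))^4)^(-2)) · ((c^2)^2)) / ((c^5)^2)) · (a^2)) · c^2    [power of a power]
= (((((a^(-1))^(-8)) · ((c^2)^2)) / ((c^5)^2)) · (a^2)) · c^2    [power of a power]
= (((a^8 · ((c^2)^2)) / ((c^5)^2)) · (a^2)) · c^2    [power of a power]
= (((a^8 · c^4) / ((c^5)^2)) · (a^2)) · c^2    [power of a power]
= (((a^8 · c^4) / c^10) · (a^2)) · c^2    [power of a power]
= a^10c^(-4)    [quotient of powers; product of powers]

a^10c^(-4)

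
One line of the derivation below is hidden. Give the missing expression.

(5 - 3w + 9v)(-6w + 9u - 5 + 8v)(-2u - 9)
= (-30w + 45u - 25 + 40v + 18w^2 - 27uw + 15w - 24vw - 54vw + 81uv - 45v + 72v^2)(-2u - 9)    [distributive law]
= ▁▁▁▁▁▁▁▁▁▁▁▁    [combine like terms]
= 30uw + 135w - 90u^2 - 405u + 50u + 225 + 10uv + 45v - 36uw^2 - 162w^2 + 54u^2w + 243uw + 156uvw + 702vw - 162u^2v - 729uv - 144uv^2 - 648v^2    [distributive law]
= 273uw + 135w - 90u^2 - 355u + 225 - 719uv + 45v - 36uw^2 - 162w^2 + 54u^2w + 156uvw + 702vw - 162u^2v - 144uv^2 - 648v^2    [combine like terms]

By combine like terms:

(-15w + 45u - 25 - 5v + 18w^2 - 27uw - 78vw + 81uv + 72v^2)(-2u - 9)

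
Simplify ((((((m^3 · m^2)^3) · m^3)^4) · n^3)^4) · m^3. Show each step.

((((((m^3 · m^2)^3) · m^3)^4) · n^3)^4) · m^3
= ((((((m^3 · m^2)^3) · m^3)^4)^4) · ((n^3)^4)) · m^3    [power of a product]
= (((((m^3 · m^2)^3) · m^3)^16) · ((n^3)^4)) · m^3    [power of a power]
= (((((m^3 · m^2)^3)^16) · ((m^3)^16)) · ((n^3)^4)) · m^3    [power of a product]
= ((((m^3 · m^2)^48) · ((m^3)^16)) · ((n^3)^4)) · m^3    [power of a power]
= (((((m^3)^48) · ((m^2)^48)) · ((m^3)^16)) · ((n^3)^4)) · m^3    [power of a product]
= (((m^144 · ((m^2)^48)) · ((m^3)^16)) · ((n^3)^4)) · m^3    [power of a power]
= (((m^144 · m^96) · ((m^3)^16)) · ((n^3)^4)) · m^3    [power of a power]
= ((m^240 · ((m^3)^16)) · ((n^3)^4)) · m^3    [product of powers]
= ((m^240 · m^48) · ((n^3)^4)) · m^3    [power of a power]
= (m^288 · ((n^3)^4)) · m^3    [product of powers]
= (m^288 · n^12) · m^3    [power of a power]
= m^291·n^12    [product of powers]

m^291·n^12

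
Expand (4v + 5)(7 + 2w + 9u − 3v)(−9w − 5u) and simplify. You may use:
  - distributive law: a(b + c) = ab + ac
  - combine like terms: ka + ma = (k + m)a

−117vw − 65uv − 72vw² − 364uvw − 180u²v + 108v²w + 60uv² − 315w − 175u − 90w² − 455uw − 225u²

(4v + 5)(7 + 2w + 9u − 3v)(−9w − 5u)
= (28v + 8vw + 36uv − 12v² + 35 + 10w + 45u − 15v)(−9w − 5u)    [distributive law]
= (13v + 8vw + 36uv − 12v² + 35 + 10w + 45u)(−9w − 5u)    [combine like terms]
= −117vw − 65uv − 72vw² − 40uvw − 324uvw − 180u²v + 108v²w + 60uv² − 315w − 175u − 90w² − 50uw − 405uw − 225u²    [distributive law]
= −117vw − 65uv − 72vw² − 364uvw − 180u²v + 108v²w + 60uv² − 315w − 175u − 90w² − 455uw − 225u²    [combine like terms]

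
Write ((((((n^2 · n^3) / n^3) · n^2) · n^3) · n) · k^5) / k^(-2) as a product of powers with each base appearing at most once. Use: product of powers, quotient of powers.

((((((n^2 · n^3) / n^3) · n^2) · n^3) · n) · k^5) / k^(-2)
= (((((n^5 / n^3) · n^2) · n^3) · n) · k^5) / k^(-2)    [product of powers]
= ((((n^2 · n^2) · n^3) · n) · k^5) / k^(-2)    [quotient of powers]
= (((n^4 · n^3) · n) · k^5) / k^(-2)    [product of powers]
= ((n^7 · n) · k^5) / k^(-2)    [product of powers]
= (n^8 · k^5) / k^(-2)    [product of powers]
= k^7·n^8    [quotient of powers]

k^7·n^8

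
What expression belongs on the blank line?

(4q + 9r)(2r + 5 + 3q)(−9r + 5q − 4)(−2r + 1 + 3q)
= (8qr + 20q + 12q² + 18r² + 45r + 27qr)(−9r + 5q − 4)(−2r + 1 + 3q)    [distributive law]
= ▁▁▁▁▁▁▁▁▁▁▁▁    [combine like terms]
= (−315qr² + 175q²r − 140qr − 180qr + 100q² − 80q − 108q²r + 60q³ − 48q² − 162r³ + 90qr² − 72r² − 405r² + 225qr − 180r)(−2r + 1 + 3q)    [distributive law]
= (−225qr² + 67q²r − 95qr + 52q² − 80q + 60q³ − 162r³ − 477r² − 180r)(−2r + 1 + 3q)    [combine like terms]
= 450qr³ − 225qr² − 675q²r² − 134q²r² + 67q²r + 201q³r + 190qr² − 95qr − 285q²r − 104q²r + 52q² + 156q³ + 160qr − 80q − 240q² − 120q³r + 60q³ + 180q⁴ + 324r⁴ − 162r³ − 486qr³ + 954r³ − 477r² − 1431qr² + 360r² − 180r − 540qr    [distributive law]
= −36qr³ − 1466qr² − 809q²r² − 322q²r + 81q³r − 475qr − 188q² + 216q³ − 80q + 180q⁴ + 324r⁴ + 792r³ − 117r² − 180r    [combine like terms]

Applying combine like terms to the line above:

(35qr + 20q + 12q² + 18r² + 45r)(−9r + 5q − 4)(−2r + 1 + 3q)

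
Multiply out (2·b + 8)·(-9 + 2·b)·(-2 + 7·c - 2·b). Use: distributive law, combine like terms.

(2·b + 8)·(-9 + 2·b)·(-2 + 7·c - 2·b)
= (-18·b + 4·b² - 72 + 16·b)·(-2 + 7·c - 2·b)    [distributive law]
= (-2·b + 4·b² - 72)·(-2 + 7·c - 2·b)    [combine like terms]
= 4·b - 14·b·c + 4·b² - 8·b² + 28·b²·c - 8·b³ + 144 - 504·c + 144·b    [distributive law]
= 148·b - 14·b·c - 4·b² + 28·b²·c - 8·b³ + 144 - 504·c    [combine like terms]

148·b - 14·b·c - 4·b² + 28·b²·c - 8·b³ + 144 - 504·c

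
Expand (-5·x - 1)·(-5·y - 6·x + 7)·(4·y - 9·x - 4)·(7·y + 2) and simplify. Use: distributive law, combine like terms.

(-5·x - 1)·(-5·y - 6·x + 7)·(4·y - 9·x - 4)·(7·y + 2)
= (25·x·y + 30·x² - 35·x + 5·y + 6·x - 7)·(4·y - 9·x - 4)·(7·y + 2)    [distributive law]
= (25·x·y + 30·x² - 29·x + 5·y - 7)·(4·y - 9·x - 4)·(7·y + 2)    [combine like terms]
= (100·x·y² - 225·x²·y - 100·x·y + 120·x²·y - 270·x³ - 120·x² - 116·x·y + 261·x² + 116·x + 20·y² - 45·x·y - 20·y - 28·y + 63·x + 28)·(7·y + 2)    [distributive law]
= (100·x·y² - 105·x²·y - 261·x·y - 270·x³ + 141·x² + 179·x + 20·y² - 48·y + 28)·(7·y + 2)    [combine like terms]
= 700·x·y³ + 200·x·y² - 735·x²·y² - 210·x²·y - 1827·x·y² - 522·x·y - 1890·x³·y - 540·x³ + 987·x²·y + 282·x² + 1253·x·y + 358·x + 140·y³ + 40·y² - 336·y² - 96·y + 196·y + 56    [distributive law]
= 700·x·y³ - 1627·x·y² - 735·x²·y² + 777·x²·y + 731·x·y - 1890·x³·y - 540·x³ + 282·x² + 358·x + 140·y³ - 296·y² + 100·y + 56    [combine like terms]

700·x·y³ - 1627·x·y² - 735·x²·y² + 777·x²·y + 731·x·y - 1890·x³·y - 540·x³ + 282·x² + 358·x + 140·y³ - 296·y² + 100·y + 56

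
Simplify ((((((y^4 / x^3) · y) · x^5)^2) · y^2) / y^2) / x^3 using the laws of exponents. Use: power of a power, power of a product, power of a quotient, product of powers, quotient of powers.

((((((y^4 / x^3) · y) · x^5)^2) · y^2) / y^2) / x^3
= ((((((y^4 / x^3) · y)^2) · ((x^5)^2)) · y^2) / y^2) / x^3    [power of a product]
= ((((((y^4 / x^3)^2) · (y^2)) · ((x^5)^2)) · y^2) / y^2) / x^3    [power of a product]
= (((((((y^4)^2) / ((x^3)^2)) · (y^2)) · ((x^5)^2)) · y^2) / y^2) / x^3    [power of a quotient]
= (((((y^8 / ((x^3)^2)) · (y^2)) · ((x^5)^2)) · y^2) / y^2) / x^3    [power of a power]
= (((((y^8 / x^6) · (y^2)) · ((x^5)^2)) · y^2) / y^2) / x^3    [power of a power]
= (((((y^8 / x^6) · y^2) · x^10) · y^2) / y^2) / x^3    [power of a power]
= xy^10    [quotient of powers; product of powers]

xy^10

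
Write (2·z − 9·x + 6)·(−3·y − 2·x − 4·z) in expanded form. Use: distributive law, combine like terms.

−6·y·z + 32·x·z − 8·z^2 + 27·x·y + 18·x^2 − 18·y − 12·x − 24·z

(2·z − 9·x + 6)·(−3·y − 2·x − 4·z)
= −6·y·z − 4·x·z − 8·z^2 + 27·x·y + 18·x^2 + 36·x·z − 18·y − 12·x − 24·z    [distributive law]
= −6·y·z + 32·x·z − 8·z^2 + 27·x·y + 18·x^2 − 18·y − 12·x − 24·z    [combine like terms]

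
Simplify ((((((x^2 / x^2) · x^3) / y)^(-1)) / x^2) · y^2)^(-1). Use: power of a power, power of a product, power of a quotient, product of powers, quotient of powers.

x^5y^(-3)

((((((x^2 / x^2) · x^3) / y)^(-1)) / x^2) · y^2)^(-1)
= ((((((x^2 / x^2) · x^3) / y)^(-1)) / x^2)^(-1)) · ((y^2)^(-1))    [power of a product]
= ((((((x^2 / x^2) · x^3) / y)^(-1))^(-1)) / ((x^2)^(-1))) · ((y^2)^(-1))    [power of a quotient]
= (((((x^2 / x^2) · x^3) / y)^1) / ((x^2)^(-1))) · ((y^2)^(-1))    [power of a power]
= (((((x^2 / x^2) · x^3)^1) / (y^1)) / ((x^2)^(-1))) · ((y^2)^(-1))    [power of a quotient]
= (((((x^2 / x^2)^1) · ((x^3)^1)) / (y^1)) / ((x^2)^(-1))) · ((y^2)^(-1))    [power of a product]
= ((((((x^2)^1) / ((x^2)^1)) · ((x^3)^1)) / (y^1)) / ((x^2)^(-1))) · ((y^2)^(-1))    [power of a quotient]
= ((((x^2 / ((x^2)^1)) · ((x^3)^1)) / (y^1)) / ((x^2)^(-1))) · ((y^2)^(-1))    [power of a power]
= ((((x^2 / x^2) · ((x^3)^1)) / (y^1)) / ((x^2)^(-1))) · ((y^2)^(-1))    [power of a power]
= (((x^0 · ((x^3)^1)) / (y^1)) / ((x^2)^(-1))) · ((y^2)^(-1))    [quotient of powers]
= (((x^0 · x^3) / (y^1)) / ((x^2)^(-1))) · ((y^2)^(-1))    [power of a power]
= ((x^3 / (y^1)) / ((x^2)^(-1))) · ((y^2)^(-1))    [product of powers]
= ((x^3 / y) / ((x^2)^(-1))) · ((y^2)^(-1))    [power of a power]
= ((x^3 / y) / x^(-2)) · ((y^2)^(-1))    [power of a power]
= ((x^3 / y) / x^(-2)) · y^(-2)    [power of a power]
= x^5y^(-3)    [quotient of powers]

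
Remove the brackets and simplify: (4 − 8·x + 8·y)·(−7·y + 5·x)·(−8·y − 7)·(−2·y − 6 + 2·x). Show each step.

−3920·y^3 − 4088·y^2 + 7504·x·y^2 − 1176·y + 5664·x·y − 4144·x^2·y + 840·x − 1960·x^2 + 2432·x·y^3 − 2176·x^2·y^2 + 640·x^3·y + 560·x^3 − 896·y^4

(4 − 8·x + 8·y)·(−7·y + 5·x)·(−8·y − 7)·(−2·y − 6 + 2·x)
= (−28·y + 20·x + 56·x·y − 40·x^2 − 56·y^2 + 40·x·y)·(−8·y − 7)·(−2·y − 6 + 2·x)    [distributive law]
= (−28·y + 20·x + 96·x·y − 40·x^2 − 56·y^2)·(−8·y − 7)·(−2·y − 6 + 2·x)    [combine like terms]
= (224·y^2 + 196·y − 160·x·y − 140·x − 768·x·y^2 − 672·x·y + 320·x^2·y + 280·x^2 + 448·y^3 + 392·y^2)·(−2·y − 6 + 2·x)    [distributive law]
= (616·y^2 + 196·y − 832·x·y − 140·x − 768·x·y^2 + 320·x^2·y + 280·x^2 + 448·y^3)·(−2·y − 6 + 2·x)    [combine like terms]
= −1232·y^3 − 3696·y^2 + 1232·x·y^2 − 392·y^2 − 1176·y + 392·x·y + 1664·x·y^2 + 4992·x·y − 1664·x^2·y + 280·x·y + 840·x − 280·x^2 + 1536·x·y^3 + 4608·x·y^2 − 1536·x^2·y^2 − 640·x^2·y^2 − 1920·x^2·y + 640·x^3·y − 560·x^2·y − 1680·x^2 + 560·x^3 − 896·y^4 − 2688·y^3 + 896·x·y^3    [distributive law]
= −3920·y^3 − 4088·y^2 + 7504·x·y^2 − 1176·y + 5664·x·y − 4144·x^2·y + 840·x − 1960·x^2 + 2432·x·y^3 − 2176·x^2·y^2 + 640·x^3·y + 560·x^3 − 896·y^4    [combine like terms]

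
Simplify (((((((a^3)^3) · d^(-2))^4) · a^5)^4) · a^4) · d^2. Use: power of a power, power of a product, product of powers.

a^168d^(-30)

(((((((a^3)^3) · d^(-2))^4) · a^5)^4) · a^4) · d^2
= (((((((a^3)^3) · d^(-2))^4)^4) · ((a^5)^4)) · a^4) · d^2    [power of a product]
= ((((((a^3)^3) · d^(-2))^16) · ((a^5)^4)) · a^4) · d^2    [power of a power]
= ((((((a^3)^3)^16) · ((d^(-2))^16)) · ((a^5)^4)) · a^4) · d^2    [power of a product]
= (((((a^3)^48) · ((d^(-2))^16)) · ((a^5)^4)) · a^4) · d^2    [power of a power]
= (((a^144 · ((d^(-2))^16)) · ((a^5)^4)) · a^4) · d^2    [power of a power]
= (((a^144 · d^(-32)) · ((a^5)^4)) · a^4) · d^2    [power of a power]
= (((a^144 · d^(-32)) · a^20) · a^4) · d^2    [power of a power]
= a^168d^(-30)    [product of powers]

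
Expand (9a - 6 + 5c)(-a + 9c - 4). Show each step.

-9a² + 76ac - 30a - 74c + 24 + 45c²

(9a - 6 + 5c)(-a + 9c - 4)
= -9a² + 81ac - 36a + 6a - 54c + 24 - 5ac + 45c² - 20c    [distributive law]
= -9a² + 76ac - 30a - 74c + 24 + 45c²    [combine like terms]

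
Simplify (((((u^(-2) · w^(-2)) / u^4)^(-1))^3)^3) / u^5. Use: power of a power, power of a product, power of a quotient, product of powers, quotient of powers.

(((((u^(-2) · w^(-2)) / u^4)^(-1))^3)^3) / u^5
= ((((u^(-2) · w^(-2)) / u^4)^(-1))^9) / u^5    [power of a power]
= (((u^(-2) · w^(-2)) / u^4)^(-9)) / u^5    [power of a power]
= (((u^(-2) · w^(-2))^(-9)) / ((u^4)^(-9))) / u^5    [power of a quotient]
= ((((u^(-2))^(-9)) · ((w^(-2))^(-9))) / ((u^4)^(-9))) / u^5    [power of a product]
= ((u^18 · ((w^(-2))^(-9))) / ((u^4)^(-9))) / u^5    [power of a power]
= ((u^18 · w^18) / ((u^4)^(-9))) / u^5    [power of a power]
= ((u^18 · w^18) / u^(-36)) / u^5    [power of a power]
= u^49w^18    [quotient of powers; product of powers]

u^49w^18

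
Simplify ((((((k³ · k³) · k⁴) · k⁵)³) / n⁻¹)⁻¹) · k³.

k⁻⁴²·n⁻¹

((((((k³ · k³) · k⁴) · k⁵)³) / n⁻¹)⁻¹) · k³
= ((((((k³ · k³) · k⁴) · k⁵)³)⁻¹) / ((n⁻¹)⁻¹)) · k³    [power of a quotient]
= (((((k³ · k³) · k⁴) · k⁵)⁻³) / ((n⁻¹)⁻¹)) · k³    [power of a power]
= (((((k³ · k³) · k⁴)⁻³) · ((k⁵)⁻³)) / ((n⁻¹)⁻¹)) · k³    [power of a product]
= (((((k³ · k³)⁻³) · ((k⁴)⁻³)) · ((k⁵)⁻³)) / ((n⁻¹)⁻¹)) · k³    [power of a product]
= ((((((k³)⁻³) · ((k³)⁻³)) · ((k⁴)⁻³)) · ((k⁵)⁻³)) / ((n⁻¹)⁻¹)) · k³    [power of a product]
= ((((k⁻⁹ · ((k³)⁻³)) · ((k⁴)⁻³)) · ((k⁵)⁻³)) / ((n⁻¹)⁻¹)) · k³    [power of a power]
= ((((k⁻⁹ · k⁻⁹) · ((k⁴)⁻³)) · ((k⁵)⁻³)) / ((n⁻¹)⁻¹)) · k³    [power of a power]
= (((k⁻¹⁸ · ((k⁴)⁻³)) · ((k⁵)⁻³)) / ((n⁻¹)⁻¹)) · k³    [product of powers]
= (((k⁻¹⁸ · k⁻¹²) · ((k⁵)⁻³)) / ((n⁻¹)⁻¹)) · k³    [power of a power]
= ((k⁻³⁰ · ((k⁵)⁻³)) / ((n⁻¹)⁻¹)) · k³    [product of powers]
= ((k⁻³⁰ · k⁻¹⁵) / ((n⁻¹)⁻¹)) · k³    [power of a power]
= (k⁻⁴⁵ / ((n⁻¹)⁻¹)) · k³    [product of powers]
= (k⁻⁴⁵ / n) · k³    [power of a power]
= k⁻⁴²·n⁻¹    [quotient of powers; product of powers]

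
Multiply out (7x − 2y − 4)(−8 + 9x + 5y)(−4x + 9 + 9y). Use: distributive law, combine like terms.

935x² − 956x − 659xy − 252x³ + 499x²y + 193xy² + 252y − 126y² − 90y³ + 288

(7x − 2y − 4)(−8 + 9x + 5y)(−4x + 9 + 9y)
= (−56x + 63x² + 35xy + 16y − 18xy − 10y² + 32 − 36x − 20y)(−4x + 9 + 9y)    [distributive law]
= (−92x + 63x² + 17xy − 4y − 10y² + 32)(−4x + 9 + 9y)    [combine like terms]
= 368x² − 828x − 828xy − 252x³ + 567x² + 567x²y − 68x²y + 153xy + 153xy² + 16xy − 36y − 36y² + 40xy² − 90y² − 90y³ − 128x + 288 + 288y    [distributive law]
= 935x² − 956x − 659xy − 252x³ + 499x²y + 193xy² + 252y − 126y² − 90y³ + 288    [combine like terms]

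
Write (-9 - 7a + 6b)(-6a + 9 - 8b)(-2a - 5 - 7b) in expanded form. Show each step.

(-9 - 7a + 6b)(-6a + 9 - 8b)(-2a - 5 - 7b)
= (54a - 81 + 72b + 42a² - 63a + 56ab - 36ab + 54b - 48b²)(-2a - 5 - 7b)    [distributive law]
= (-9a - 81 + 126b + 42a² + 20ab - 48b²)(-2a - 5 - 7b)    [combine like terms]
= 18a² + 45a + 63ab + 162a + 405 + 567b - 252ab - 630b - 882b² - 84a³ - 210a² - 294a²b - 40a²b - 100ab - 140ab² + 96ab² + 240b² + 336b³    [distributive law]
= -192a² + 207a - 289ab + 405 - 63b - 642b² - 84a³ - 334a²b - 44ab² + 336b³    [combine like terms]

-192a² + 207a - 289ab + 405 - 63b - 642b² - 84a³ - 334a²b - 44ab² + 336b³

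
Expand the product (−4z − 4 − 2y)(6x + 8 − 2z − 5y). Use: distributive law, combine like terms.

(−4z − 4 − 2y)(6x + 8 − 2z − 5y)
= −24xz − 32z + 8z² + 20yz − 24x − 32 + 8z + 20y − 12xy − 16y + 4yz + 10y²    [distributive law]
= −24xz − 24z + 8z² + 24yz − 24x − 32 + 4y − 12xy + 10y²    [combine like terms]

−24xz − 24z + 8z² + 24yz − 24x − 32 + 4y − 12xy + 10y²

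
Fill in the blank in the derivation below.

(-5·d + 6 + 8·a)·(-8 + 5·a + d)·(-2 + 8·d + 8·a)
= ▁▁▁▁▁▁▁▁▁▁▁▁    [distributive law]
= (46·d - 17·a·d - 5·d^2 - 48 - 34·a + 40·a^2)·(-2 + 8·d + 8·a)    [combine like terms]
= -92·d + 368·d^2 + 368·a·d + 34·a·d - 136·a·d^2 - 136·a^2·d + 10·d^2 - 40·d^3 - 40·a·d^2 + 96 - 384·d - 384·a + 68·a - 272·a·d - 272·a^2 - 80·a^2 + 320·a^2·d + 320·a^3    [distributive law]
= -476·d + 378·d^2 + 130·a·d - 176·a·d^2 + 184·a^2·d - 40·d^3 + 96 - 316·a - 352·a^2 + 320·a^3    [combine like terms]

By distributive law:

(40·d - 25·a·d - 5·d^2 - 48 + 30·a + 6·d - 64·a + 40·a^2 + 8·a·d)·(-2 + 8·d + 8·a)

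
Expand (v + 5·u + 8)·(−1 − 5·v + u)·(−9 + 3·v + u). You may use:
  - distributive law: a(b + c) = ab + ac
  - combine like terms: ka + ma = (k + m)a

(v + 5·u + 8)·(−1 − 5·v + u)·(−9 + 3·v + u)
= (−v − 5·v^2 + u·v − 5·u − 25·u·v + 5·u^2 − 8 − 40·v + 8·u)·(−9 + 3·v + u)    [distributive law]
= (−41·v − 5·v^2 − 24·u·v + 3·u + 5·u^2 − 8)·(−9 + 3·v + u)    [combine like terms]
= 369·v − 123·v^2 − 41·u·v + 45·v^2 − 15·v^3 − 5·u·v^2 + 216·u·v − 72·u·v^2 − 24·u^2·v − 27·u + 9·u·v + 3·u^2 − 45·u^2 + 15·u^2·v + 5·u^3 + 72 − 24·v − 8·u    [distributive law]
= 345·v − 78·v^2 + 184·u·v − 15·v^3 − 77·u·v^2 − 9·u^2·v − 35·u − 42·u^2 + 5·u^3 + 72    [combine like terms]

345·v − 78·v^2 + 184·u·v − 15·v^3 − 77·u·v^2 − 9·u^2·v − 35·u − 42·u^2 + 5·u^3 + 72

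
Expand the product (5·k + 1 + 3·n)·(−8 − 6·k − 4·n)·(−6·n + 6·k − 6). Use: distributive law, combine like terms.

(5·k + 1 + 3·n)·(−8 − 6·k − 4·n)·(−6·n + 6·k − 6)
= (−40·k − 30·k^2 − 20·k·n − 8 − 6·k − 4·n − 24·n − 18·k·n − 12·n^2)·(−6·n + 6·k − 6)    [distributive law]
= (−46·k − 30·k^2 − 38·k·n − 8 − 28·n − 12·n^2)·(−6·n + 6·k − 6)    [combine like terms]
= 276·k·n − 276·k^2 + 276·k + 180·k^2·n − 180·k^3 + 180·k^2 + 228·k·n^2 − 228·k^2·n + 228·k·n + 48·n − 48·k + 48 + 168·n^2 − 168·k·n + 168·n + 72·n^3 − 72·k·n^2 + 72·n^2    [distributive law]
= 336·k·n − 96·k^2 + 228·k − 48·k^2·n − 180·k^3 + 156·k·n^2 + 216·n + 48 + 240·n^2 + 72·n^3    [combine like terms]

336·k·n − 96·k^2 + 228·k − 48·k^2·n − 180·k^3 + 156·k·n^2 + 216·n + 48 + 240·n^2 + 72·n^3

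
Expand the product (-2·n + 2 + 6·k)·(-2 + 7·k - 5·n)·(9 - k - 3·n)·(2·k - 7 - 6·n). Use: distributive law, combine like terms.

2556·k·n + 510·n - 504·n^2 - 2474·k^2·n + 1738·k·n^2 - 438·n^3 + 88·k^3·n + 736·k^2·n^2 - 792·k·n^3 + 180·n^4 - 226·k + 252 - 2588·k^2 + 1046·k^3 - 84·k^4

(-2·n + 2 + 6·k)·(-2 + 7·k - 5·n)·(9 - k - 3·n)·(2·k - 7 - 6·n)
= (4·n - 14·k·n + 10·n^2 - 4 + 14·k - 10·n - 12·k + 42·k^2 - 30·k·n)·(9 - k - 3·n)·(2·k - 7 - 6·n)    [distributive law]
= (-6·n - 44·k·n + 10·n^2 - 4 + 2·k + 42·k^2)·(9 - k - 3·n)·(2·k - 7 - 6·n)    [combine like terms]
= (-54·n + 6·k·n + 18·n^2 - 396·k·n + 44·k^2·n + 132·k·n^2 + 90·n^2 - 10·k·n^2 - 30·n^3 - 36 + 4·k + 12·n + 18·k - 2·k^2 - 6·k·n + 378·k^2 - 42·k^3 - 126·k^2·n)·(2·k - 7 - 6·n)    [distributive law]
= (-42·n - 396·k·n + 108·n^2 - 82·k^2·n + 122·k·n^2 - 30·n^3 - 36 + 22·k + 376·k^2 - 42·k^3)·(2·k - 7 - 6·n)    [combine like terms]
= -84·k·n + 294·n + 252·n^2 - 792·k^2·n + 2772·k·n + 2376·k·n^2 + 216·k·n^2 - 756·n^2 - 648·n^3 - 164·k^3·n + 574·k^2·n + 492·k^2·n^2 + 244·k^2·n^2 - 854·k·n^2 - 732·k·n^3 - 60·k·n^3 + 210·n^3 + 180·n^4 - 72·k + 252 + 216·n + 44·k^2 - 154·k - 132·k·n + 752·k^3 - 2632·k^2 - 2256·k^2·n - 84·k^4 + 294·k^3 + 252·k^3·n    [distributive law]
= 2556·k·n + 510·n - 504·n^2 - 2474·k^2·n + 1738·k·n^2 - 438·n^3 + 88·k^3·n + 736·k^2·n^2 - 792·k·n^3 + 180·n^4 - 226·k + 252 - 2588·k^2 + 1046·k^3 - 84·k^4    [combine like terms]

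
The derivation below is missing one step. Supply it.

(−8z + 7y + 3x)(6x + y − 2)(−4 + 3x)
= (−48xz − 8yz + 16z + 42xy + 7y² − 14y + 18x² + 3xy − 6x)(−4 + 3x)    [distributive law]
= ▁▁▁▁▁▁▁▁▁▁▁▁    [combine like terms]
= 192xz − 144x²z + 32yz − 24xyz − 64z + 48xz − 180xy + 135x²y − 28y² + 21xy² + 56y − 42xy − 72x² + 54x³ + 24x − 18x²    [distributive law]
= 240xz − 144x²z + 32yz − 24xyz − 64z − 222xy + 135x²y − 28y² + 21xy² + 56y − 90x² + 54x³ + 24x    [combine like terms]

By combine like terms:

(−48xz − 8yz + 16z + 45xy + 7y² − 14y + 18x² − 6x)(−4 + 3x)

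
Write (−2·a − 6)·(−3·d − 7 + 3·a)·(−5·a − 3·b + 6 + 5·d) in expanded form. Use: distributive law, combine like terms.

−60·a^2·d − 18·a·b·d − 74·a·d + 30·a·d^2 − 16·a^2 + 12·a·b − 234·a + 30·a^3 + 18·a^2·b − 54·b·d + 318·d + 90·d^2 − 126·b + 252

(−2·a − 6)·(−3·d − 7 + 3·a)·(−5·a − 3·b + 6 + 5·d)
= (6·a·d + 14·a − 6·a^2 + 18·d + 42 − 18·a)·(−5·a − 3·b + 6 + 5·d)    [distributive law]
= (6·a·d − 4·a − 6·a^2 + 18·d + 42)·(−5·a − 3·b + 6 + 5·d)    [combine like terms]
= −30·a^2·d − 18·a·b·d + 36·a·d + 30·a·d^2 + 20·a^2 + 12·a·b − 24·a − 20·a·d + 30·a^3 + 18·a^2·b − 36·a^2 − 30·a^2·d − 90·a·d − 54·b·d + 108·d + 90·d^2 − 210·a − 126·b + 252 + 210·d    [distributive law]
= −60·a^2·d − 18·a·b·d − 74·a·d + 30·a·d^2 − 16·a^2 + 12·a·b − 234·a + 30·a^3 + 18·a^2·b − 54·b·d + 318·d + 90·d^2 − 126·b + 252    [combine like terms]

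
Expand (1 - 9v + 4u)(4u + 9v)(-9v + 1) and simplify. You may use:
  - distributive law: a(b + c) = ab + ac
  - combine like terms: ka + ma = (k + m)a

-36uv + 4u - 162v^2 + 9v + 729v^3 - 144u^2v + 16u^2

(1 - 9v + 4u)(4u + 9v)(-9v + 1)
= (4u + 9v - 36uv - 81v^2 + 16u^2 + 36uv)(-9v + 1)    [distributive law]
= (4u + 9v - 81v^2 + 16u^2)(-9v + 1)    [combine like terms]
= -36uv + 4u - 81v^2 + 9v + 729v^3 - 81v^2 - 144u^2v + 16u^2    [distributive law]
= -36uv + 4u - 162v^2 + 9v + 729v^3 - 144u^2v + 16u^2    [combine like terms]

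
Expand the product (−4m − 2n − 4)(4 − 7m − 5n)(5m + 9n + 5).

200m^2 + 338mn − 20m + 140m^3 + 422m^2n + 356mn^2 + 158n^2 − 84n + 90n^3 − 80

(−4m − 2n − 4)(4 − 7m − 5n)(5m + 9n + 5)
= (−16m + 28m^2 + 20mn − 8n + 14mn + 10n^2 − 16 + 28m + 20n)(5m + 9n + 5)    [distributive law]
= (12m + 28m^2 + 34mn + 12n + 10n^2 − 16)(5m + 9n + 5)    [combine like terms]
= 60m^2 + 108mn + 60m + 140m^3 + 252m^2n + 140m^2 + 170m^2n + 306mn^2 + 170mn + 60mn + 108n^2 + 60n + 50mn^2 + 90n^3 + 50n^2 − 80m − 144n − 80    [distributive law]
= 200m^2 + 338mn − 20m + 140m^3 + 422m^2n + 356mn^2 + 158n^2 − 84n + 90n^3 − 80    [combine like terms]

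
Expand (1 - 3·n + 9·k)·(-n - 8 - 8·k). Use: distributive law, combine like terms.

23·n - 8 - 80·k + 3·n^2 + 15·k·n - 72·k^2

(1 - 3·n + 9·k)·(-n - 8 - 8·k)
= -n - 8 - 8·k + 3·n^2 + 24·n + 24·k·n - 9·k·n - 72·k - 72·k^2    [distributive law]
= 23·n - 8 - 80·k + 3·n^2 + 15·k·n - 72·k^2    [combine like terms]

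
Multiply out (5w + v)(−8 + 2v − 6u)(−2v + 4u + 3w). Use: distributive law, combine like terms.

56vw − 160uw − 120w² − 14v²w + 82uvw + 30vw² − 120u²w − 90uw² + 16v² − 32uv − 4v³ + 20uv² − 24u²v

(5w + v)(−8 + 2v − 6u)(−2v + 4u + 3w)
= (−40w + 10vw − 30uw − 8v + 2v² − 6uv)(−2v + 4u + 3w)    [distributive law]
= 80vw − 160uw − 120w² − 20v²w + 40uvw + 30vw² + 60uvw − 120u²w − 90uw² + 16v² − 32uv − 24vw − 4v³ + 8uv² + 6v²w + 12uv² − 24u²v − 18uvw    [distributive law]
= 56vw − 160uw − 120w² − 14v²w + 82uvw + 30vw² − 120u²w − 90uw² + 16v² − 32uv − 4v³ + 20uv² − 24u²v    [combine like terms]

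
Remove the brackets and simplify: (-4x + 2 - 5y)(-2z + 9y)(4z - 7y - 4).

(-4x + 2 - 5y)(-2z + 9y)(4z - 7y - 4)
= (8xz - 36xy - 4z + 18y + 10yz - 45y²)(4z - 7y - 4)    [distributive law]
= 32xz² - 56xyz - 32xz - 144xyz + 252xy² + 144xy - 16z² + 28yz + 16z + 72yz - 126y² - 72y + 40yz² - 70y²z - 40yz - 180y²z + 315y³ + 180y²    [distributive law]
= 32xz² - 200xyz - 32xz + 252xy² + 144xy - 16z² + 60yz + 16z + 54y² - 72y + 40yz² - 250y²z + 315y³    [combine like terms]

32xz² - 200xyz - 32xz + 252xy² + 144xy - 16z² + 60yz + 16z + 54y² - 72y + 40yz² - 250y²z + 315y³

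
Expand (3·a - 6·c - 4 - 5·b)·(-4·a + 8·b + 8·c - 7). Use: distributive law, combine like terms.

(3·a - 6·c - 4 - 5·b)·(-4·a + 8·b + 8·c - 7)
= -12·a^2 + 24·a·b + 24·a·c - 21·a + 24·a·c - 48·b·c - 48·c^2 + 42·c + 16·a - 32·b - 32·c + 28 + 20·a·b - 40·b^2 - 40·b·c + 35·b    [distributive law]
= -12·a^2 + 44·a·b + 48·a·c - 5·a - 88·b·c - 48·c^2 + 10·c + 3·b + 28 - 40·b^2    [combine like terms]

-12·a^2 + 44·a·b + 48·a·c - 5·a - 88·b·c - 48·c^2 + 10·c + 3·b + 28 - 40·b^2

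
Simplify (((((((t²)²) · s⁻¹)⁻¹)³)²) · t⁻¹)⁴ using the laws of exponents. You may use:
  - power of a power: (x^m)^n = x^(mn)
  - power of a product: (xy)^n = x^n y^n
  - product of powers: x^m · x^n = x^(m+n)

(((((((t²)²) · s⁻¹)⁻¹)³)²) · t⁻¹)⁴
= (((((((t²)²) · s⁻¹)⁻¹)³)²)⁴) · ((t⁻¹)⁴)    [power of a product]
= ((((((t²)²) · s⁻¹)⁻¹)³)⁸) · ((t⁻¹)⁴)    [power of a power]
= (((((t²)²) · s⁻¹)⁻¹)²⁴) · ((t⁻¹)⁴)    [power of a power]
= ((((t²)²) · s⁻¹)⁻²⁴) · ((t⁻¹)⁴)    [power of a power]
= ((((t²)²)⁻²⁴) · ((s⁻¹)⁻²⁴)) · ((t⁻¹)⁴)    [power of a product]
= (((t²)⁻⁴⁸) · ((s⁻¹)⁻²⁴)) · ((t⁻¹)⁴)    [power of a power]
= (t⁻⁹⁶ · ((s⁻¹)⁻²⁴)) · ((t⁻¹)⁴)    [power of a power]
= (t⁻⁹⁶ · s²⁴) · ((t⁻¹)⁴)    [power of a power]
= (t⁻⁹⁶ · s²⁴) · t⁻⁴    [power of a power]
= s²⁴t⁻¹⁰⁰    [product of powers]

s²⁴t⁻¹⁰⁰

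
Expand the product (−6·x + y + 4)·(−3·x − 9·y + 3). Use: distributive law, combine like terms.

18·x^2 + 51·x·y − 30·x − 9·y^2 − 33·y + 12

(−6·x + y + 4)·(−3·x − 9·y + 3)
= 18·x^2 + 54·x·y − 18·x − 3·x·y − 9·y^2 + 3·y − 12·x − 36·y + 12    [distributive law]
= 18·x^2 + 51·x·y − 30·x − 9·y^2 − 33·y + 12    [combine like terms]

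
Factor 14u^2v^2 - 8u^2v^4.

2u^2v^2(7 - 4v^2)

14u^2v^2 - 8u^2v^4
= 2(7u^2v^2 - 4u^2v^4)    [factor out 2]
= 2u^2v^2(7 - 4v^2)    [factor out u^2v^2]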